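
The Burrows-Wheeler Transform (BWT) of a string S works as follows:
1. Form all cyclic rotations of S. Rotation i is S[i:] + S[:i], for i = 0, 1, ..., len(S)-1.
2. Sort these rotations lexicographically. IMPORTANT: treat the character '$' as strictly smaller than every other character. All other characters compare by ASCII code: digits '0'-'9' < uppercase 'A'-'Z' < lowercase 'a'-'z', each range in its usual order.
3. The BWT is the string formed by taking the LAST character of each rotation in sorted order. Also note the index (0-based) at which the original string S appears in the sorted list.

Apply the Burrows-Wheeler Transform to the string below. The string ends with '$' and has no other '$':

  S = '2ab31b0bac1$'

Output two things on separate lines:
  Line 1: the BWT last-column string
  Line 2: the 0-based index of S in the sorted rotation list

Answer: 1bc3$b2b1a0a
4

Derivation:
All 12 rotations (rotation i = S[i:]+S[:i]):
  rot[0] = 2ab31b0bac1$
  rot[1] = ab31b0bac1$2
  rot[2] = b31b0bac1$2a
  rot[3] = 31b0bac1$2ab
  rot[4] = 1b0bac1$2ab3
  rot[5] = b0bac1$2ab31
  rot[6] = 0bac1$2ab31b
  rot[7] = bac1$2ab31b0
  rot[8] = ac1$2ab31b0b
  rot[9] = c1$2ab31b0ba
  rot[10] = 1$2ab31b0bac
  rot[11] = $2ab31b0bac1
Sorted (with $ < everything):
  sorted[0] = $2ab31b0bac1  (last char: '1')
  sorted[1] = 0bac1$2ab31b  (last char: 'b')
  sorted[2] = 1$2ab31b0bac  (last char: 'c')
  sorted[3] = 1b0bac1$2ab3  (last char: '3')
  sorted[4] = 2ab31b0bac1$  (last char: '$')
  sorted[5] = 31b0bac1$2ab  (last char: 'b')
  sorted[6] = ab31b0bac1$2  (last char: '2')
  sorted[7] = ac1$2ab31b0b  (last char: 'b')
  sorted[8] = b0bac1$2ab31  (last char: '1')
  sorted[9] = b31b0bac1$2a  (last char: 'a')
  sorted[10] = bac1$2ab31b0  (last char: '0')
  sorted[11] = c1$2ab31b0ba  (last char: 'a')
Last column: 1bc3$b2b1a0a
Original string S is at sorted index 4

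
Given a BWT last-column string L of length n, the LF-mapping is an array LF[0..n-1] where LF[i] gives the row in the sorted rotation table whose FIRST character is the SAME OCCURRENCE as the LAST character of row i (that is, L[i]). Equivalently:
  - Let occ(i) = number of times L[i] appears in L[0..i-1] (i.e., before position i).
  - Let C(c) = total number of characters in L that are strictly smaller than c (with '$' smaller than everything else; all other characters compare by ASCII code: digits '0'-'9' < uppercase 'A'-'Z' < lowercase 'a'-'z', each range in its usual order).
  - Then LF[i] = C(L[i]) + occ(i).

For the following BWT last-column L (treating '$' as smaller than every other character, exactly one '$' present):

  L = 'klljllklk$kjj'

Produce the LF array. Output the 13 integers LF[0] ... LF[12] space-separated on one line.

Answer: 4 8 9 1 10 11 5 12 6 0 7 2 3

Derivation:
Char counts: '$':1, 'j':3, 'k':4, 'l':5
C (first-col start): C('$')=0, C('j')=1, C('k')=4, C('l')=8
L[0]='k': occ=0, LF[0]=C('k')+0=4+0=4
L[1]='l': occ=0, LF[1]=C('l')+0=8+0=8
L[2]='l': occ=1, LF[2]=C('l')+1=8+1=9
L[3]='j': occ=0, LF[3]=C('j')+0=1+0=1
L[4]='l': occ=2, LF[4]=C('l')+2=8+2=10
L[5]='l': occ=3, LF[5]=C('l')+3=8+3=11
L[6]='k': occ=1, LF[6]=C('k')+1=4+1=5
L[7]='l': occ=4, LF[7]=C('l')+4=8+4=12
L[8]='k': occ=2, LF[8]=C('k')+2=4+2=6
L[9]='$': occ=0, LF[9]=C('$')+0=0+0=0
L[10]='k': occ=3, LF[10]=C('k')+3=4+3=7
L[11]='j': occ=1, LF[11]=C('j')+1=1+1=2
L[12]='j': occ=2, LF[12]=C('j')+2=1+2=3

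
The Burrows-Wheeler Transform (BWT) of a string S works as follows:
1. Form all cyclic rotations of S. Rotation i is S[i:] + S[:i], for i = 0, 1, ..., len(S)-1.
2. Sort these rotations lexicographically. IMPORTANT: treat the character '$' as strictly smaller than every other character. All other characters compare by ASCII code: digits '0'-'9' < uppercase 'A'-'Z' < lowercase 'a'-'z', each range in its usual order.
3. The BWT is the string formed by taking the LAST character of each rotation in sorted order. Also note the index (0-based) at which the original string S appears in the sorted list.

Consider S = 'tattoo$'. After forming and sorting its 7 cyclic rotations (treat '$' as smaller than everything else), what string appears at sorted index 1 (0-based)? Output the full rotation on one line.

All 7 rotations (rotation i = S[i:]+S[:i]):
  rot[0] = tattoo$
  rot[1] = attoo$t
  rot[2] = ttoo$ta
  rot[3] = too$tat
  rot[4] = oo$tatt
  rot[5] = o$tatto
  rot[6] = $tattoo
Sorted (with $ < everything):
  sorted[0] = $tattoo
  sorted[1] = attoo$t
  sorted[2] = o$tatto
  sorted[3] = oo$tatt
  sorted[4] = tattoo$
  sorted[5] = too$tat
  sorted[6] = ttoo$ta
sorted[1] = attoo$t

Answer: attoo$t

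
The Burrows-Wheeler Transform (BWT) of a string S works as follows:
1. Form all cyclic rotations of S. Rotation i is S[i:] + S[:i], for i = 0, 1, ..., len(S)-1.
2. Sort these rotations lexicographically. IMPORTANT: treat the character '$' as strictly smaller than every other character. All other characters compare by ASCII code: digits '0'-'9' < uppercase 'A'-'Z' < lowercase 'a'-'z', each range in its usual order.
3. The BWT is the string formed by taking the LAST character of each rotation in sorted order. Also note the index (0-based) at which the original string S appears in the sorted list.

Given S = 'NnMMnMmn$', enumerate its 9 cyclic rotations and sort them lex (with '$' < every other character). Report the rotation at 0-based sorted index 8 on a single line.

Answer: nMmn$NnMM

Derivation:
All 9 rotations (rotation i = S[i:]+S[:i]):
  rot[0] = NnMMnMmn$
  rot[1] = nMMnMmn$N
  rot[2] = MMnMmn$Nn
  rot[3] = MnMmn$NnM
  rot[4] = nMmn$NnMM
  rot[5] = Mmn$NnMMn
  rot[6] = mn$NnMMnM
  rot[7] = n$NnMMnMm
  rot[8] = $NnMMnMmn
Sorted (with $ < everything):
  sorted[0] = $NnMMnMmn
  sorted[1] = MMnMmn$Nn
  sorted[2] = Mmn$NnMMn
  sorted[3] = MnMmn$NnM
  sorted[4] = NnMMnMmn$
  sorted[5] = mn$NnMMnM
  sorted[6] = n$NnMMnMm
  sorted[7] = nMMnMmn$N
  sorted[8] = nMmn$NnMM
sorted[8] = nMmn$NnMM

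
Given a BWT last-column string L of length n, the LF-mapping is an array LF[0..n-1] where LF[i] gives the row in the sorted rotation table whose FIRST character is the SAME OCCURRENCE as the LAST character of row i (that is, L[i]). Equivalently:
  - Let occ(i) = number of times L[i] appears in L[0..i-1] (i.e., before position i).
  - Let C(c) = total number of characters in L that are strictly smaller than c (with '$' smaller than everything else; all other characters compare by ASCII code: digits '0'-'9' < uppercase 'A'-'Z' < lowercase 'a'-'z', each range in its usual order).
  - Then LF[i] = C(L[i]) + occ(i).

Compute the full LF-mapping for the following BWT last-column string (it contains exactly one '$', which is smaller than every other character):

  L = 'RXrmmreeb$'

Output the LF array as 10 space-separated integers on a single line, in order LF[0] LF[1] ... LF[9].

Answer: 1 2 8 6 7 9 4 5 3 0

Derivation:
Char counts: '$':1, 'R':1, 'X':1, 'b':1, 'e':2, 'm':2, 'r':2
C (first-col start): C('$')=0, C('R')=1, C('X')=2, C('b')=3, C('e')=4, C('m')=6, C('r')=8
L[0]='R': occ=0, LF[0]=C('R')+0=1+0=1
L[1]='X': occ=0, LF[1]=C('X')+0=2+0=2
L[2]='r': occ=0, LF[2]=C('r')+0=8+0=8
L[3]='m': occ=0, LF[3]=C('m')+0=6+0=6
L[4]='m': occ=1, LF[4]=C('m')+1=6+1=7
L[5]='r': occ=1, LF[5]=C('r')+1=8+1=9
L[6]='e': occ=0, LF[6]=C('e')+0=4+0=4
L[7]='e': occ=1, LF[7]=C('e')+1=4+1=5
L[8]='b': occ=0, LF[8]=C('b')+0=3+0=3
L[9]='$': occ=0, LF[9]=C('$')+0=0+0=0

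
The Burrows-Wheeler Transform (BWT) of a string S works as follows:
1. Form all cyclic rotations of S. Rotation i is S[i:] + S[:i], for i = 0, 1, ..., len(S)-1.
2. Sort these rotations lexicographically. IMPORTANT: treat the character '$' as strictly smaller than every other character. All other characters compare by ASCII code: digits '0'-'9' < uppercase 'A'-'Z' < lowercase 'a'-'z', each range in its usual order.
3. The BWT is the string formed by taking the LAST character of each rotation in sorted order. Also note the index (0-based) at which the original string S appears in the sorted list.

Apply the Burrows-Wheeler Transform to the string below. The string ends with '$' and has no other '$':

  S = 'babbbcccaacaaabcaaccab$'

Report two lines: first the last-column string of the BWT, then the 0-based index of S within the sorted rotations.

All 23 rotations (rotation i = S[i:]+S[:i]):
  rot[0] = babbbcccaacaaabcaaccab$
  rot[1] = abbbcccaacaaabcaaccab$b
  rot[2] = bbbcccaacaaabcaaccab$ba
  rot[3] = bbcccaacaaabcaaccab$bab
  rot[4] = bcccaacaaabcaaccab$babb
  rot[5] = cccaacaaabcaaccab$babbb
  rot[6] = ccaacaaabcaaccab$babbbc
  rot[7] = caacaaabcaaccab$babbbcc
  rot[8] = aacaaabcaaccab$babbbccc
  rot[9] = acaaabcaaccab$babbbccca
  rot[10] = caaabcaaccab$babbbcccaa
  rot[11] = aaabcaaccab$babbbcccaac
  rot[12] = aabcaaccab$babbbcccaaca
  rot[13] = abcaaccab$babbbcccaacaa
  rot[14] = bcaaccab$babbbcccaacaaa
  rot[15] = caaccab$babbbcccaacaaab
  rot[16] = aaccab$babbbcccaacaaabc
  rot[17] = accab$babbbcccaacaaabca
  rot[18] = ccab$babbbcccaacaaabcaa
  rot[19] = cab$babbbcccaacaaabcaac
  rot[20] = ab$babbbcccaacaaabcaacc
  rot[21] = b$babbbcccaacaaabcaacca
  rot[22] = $babbbcccaacaaabcaaccab
Sorted (with $ < everything):
  sorted[0] = $babbbcccaacaaabcaaccab  (last char: 'b')
  sorted[1] = aaabcaaccab$babbbcccaac  (last char: 'c')
  sorted[2] = aabcaaccab$babbbcccaaca  (last char: 'a')
  sorted[3] = aacaaabcaaccab$babbbccc  (last char: 'c')
  sorted[4] = aaccab$babbbcccaacaaabc  (last char: 'c')
  sorted[5] = ab$babbbcccaacaaabcaacc  (last char: 'c')
  sorted[6] = abbbcccaacaaabcaaccab$b  (last char: 'b')
  sorted[7] = abcaaccab$babbbcccaacaa  (last char: 'a')
  sorted[8] = acaaabcaaccab$babbbccca  (last char: 'a')
  sorted[9] = accab$babbbcccaacaaabca  (last char: 'a')
  sorted[10] = b$babbbcccaacaaabcaacca  (last char: 'a')
  sorted[11] = babbbcccaacaaabcaaccab$  (last char: '$')
  sorted[12] = bbbcccaacaaabcaaccab$ba  (last char: 'a')
  sorted[13] = bbcccaacaaabcaaccab$bab  (last char: 'b')
  sorted[14] = bcaaccab$babbbcccaacaaa  (last char: 'a')
  sorted[15] = bcccaacaaabcaaccab$babb  (last char: 'b')
  sorted[16] = caaabcaaccab$babbbcccaa  (last char: 'a')
  sorted[17] = caacaaabcaaccab$babbbcc  (last char: 'c')
  sorted[18] = caaccab$babbbcccaacaaab  (last char: 'b')
  sorted[19] = cab$babbbcccaacaaabcaac  (last char: 'c')
  sorted[20] = ccaacaaabcaaccab$babbbc  (last char: 'c')
  sorted[21] = ccab$babbbcccaacaaabcaa  (last char: 'a')
  sorted[22] = cccaacaaabcaaccab$babbb  (last char: 'b')
Last column: bcacccbaaaa$ababacbccab
Original string S is at sorted index 11

Answer: bcacccbaaaa$ababacbccab
11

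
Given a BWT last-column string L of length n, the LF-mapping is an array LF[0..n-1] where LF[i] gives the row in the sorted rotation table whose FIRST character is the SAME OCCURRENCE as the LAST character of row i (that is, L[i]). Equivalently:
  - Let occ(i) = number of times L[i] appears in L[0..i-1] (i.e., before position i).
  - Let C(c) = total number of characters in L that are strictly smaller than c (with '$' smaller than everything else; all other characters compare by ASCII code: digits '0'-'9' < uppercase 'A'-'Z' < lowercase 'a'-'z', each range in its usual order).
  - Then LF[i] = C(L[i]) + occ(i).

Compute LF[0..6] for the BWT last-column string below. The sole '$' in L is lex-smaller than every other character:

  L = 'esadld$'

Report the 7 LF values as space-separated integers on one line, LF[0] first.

Answer: 4 6 1 2 5 3 0

Derivation:
Char counts: '$':1, 'a':1, 'd':2, 'e':1, 'l':1, 's':1
C (first-col start): C('$')=0, C('a')=1, C('d')=2, C('e')=4, C('l')=5, C('s')=6
L[0]='e': occ=0, LF[0]=C('e')+0=4+0=4
L[1]='s': occ=0, LF[1]=C('s')+0=6+0=6
L[2]='a': occ=0, LF[2]=C('a')+0=1+0=1
L[3]='d': occ=0, LF[3]=C('d')+0=2+0=2
L[4]='l': occ=0, LF[4]=C('l')+0=5+0=5
L[5]='d': occ=1, LF[5]=C('d')+1=2+1=3
L[6]='$': occ=0, LF[6]=C('$')+0=0+0=0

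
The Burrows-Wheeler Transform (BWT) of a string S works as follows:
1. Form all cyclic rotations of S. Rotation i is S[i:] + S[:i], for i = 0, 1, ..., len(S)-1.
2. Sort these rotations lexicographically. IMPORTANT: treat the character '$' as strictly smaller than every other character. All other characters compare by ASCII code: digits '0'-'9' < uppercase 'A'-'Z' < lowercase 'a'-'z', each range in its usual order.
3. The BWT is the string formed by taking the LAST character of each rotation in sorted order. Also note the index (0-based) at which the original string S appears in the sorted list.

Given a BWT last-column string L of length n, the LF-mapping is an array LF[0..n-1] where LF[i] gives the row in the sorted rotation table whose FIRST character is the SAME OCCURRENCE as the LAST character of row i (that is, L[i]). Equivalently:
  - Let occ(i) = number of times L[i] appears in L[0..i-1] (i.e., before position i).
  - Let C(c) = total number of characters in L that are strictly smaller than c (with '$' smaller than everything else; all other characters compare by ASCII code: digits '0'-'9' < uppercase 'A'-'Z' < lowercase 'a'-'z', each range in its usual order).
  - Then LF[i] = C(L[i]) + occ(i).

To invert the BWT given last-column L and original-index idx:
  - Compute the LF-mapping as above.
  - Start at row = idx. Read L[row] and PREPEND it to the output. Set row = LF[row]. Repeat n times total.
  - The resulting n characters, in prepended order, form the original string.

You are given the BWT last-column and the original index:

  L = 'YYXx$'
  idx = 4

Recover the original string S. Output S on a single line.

Answer: xYXY$

Derivation:
LF mapping: 2 3 1 4 0
Walk LF starting at row 4, prepending L[row]:
  step 1: row=4, L[4]='$', prepend. Next row=LF[4]=0
  step 2: row=0, L[0]='Y', prepend. Next row=LF[0]=2
  step 3: row=2, L[2]='X', prepend. Next row=LF[2]=1
  step 4: row=1, L[1]='Y', prepend. Next row=LF[1]=3
  step 5: row=3, L[3]='x', prepend. Next row=LF[3]=4
Reversed output: xYXY$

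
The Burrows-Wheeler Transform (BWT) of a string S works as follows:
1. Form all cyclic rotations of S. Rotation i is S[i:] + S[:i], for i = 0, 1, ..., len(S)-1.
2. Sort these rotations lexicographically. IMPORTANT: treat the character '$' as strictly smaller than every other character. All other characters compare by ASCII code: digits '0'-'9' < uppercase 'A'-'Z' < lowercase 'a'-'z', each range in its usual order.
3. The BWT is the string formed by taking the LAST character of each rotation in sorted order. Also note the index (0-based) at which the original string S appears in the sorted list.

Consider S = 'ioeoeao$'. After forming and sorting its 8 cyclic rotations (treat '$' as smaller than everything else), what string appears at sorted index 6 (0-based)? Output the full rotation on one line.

Answer: oeao$ioe

Derivation:
All 8 rotations (rotation i = S[i:]+S[:i]):
  rot[0] = ioeoeao$
  rot[1] = oeoeao$i
  rot[2] = eoeao$io
  rot[3] = oeao$ioe
  rot[4] = eao$ioeo
  rot[5] = ao$ioeoe
  rot[6] = o$ioeoea
  rot[7] = $ioeoeao
Sorted (with $ < everything):
  sorted[0] = $ioeoeao
  sorted[1] = ao$ioeoe
  sorted[2] = eao$ioeo
  sorted[3] = eoeao$io
  sorted[4] = ioeoeao$
  sorted[5] = o$ioeoea
  sorted[6] = oeao$ioe
  sorted[7] = oeoeao$i
sorted[6] = oeao$ioe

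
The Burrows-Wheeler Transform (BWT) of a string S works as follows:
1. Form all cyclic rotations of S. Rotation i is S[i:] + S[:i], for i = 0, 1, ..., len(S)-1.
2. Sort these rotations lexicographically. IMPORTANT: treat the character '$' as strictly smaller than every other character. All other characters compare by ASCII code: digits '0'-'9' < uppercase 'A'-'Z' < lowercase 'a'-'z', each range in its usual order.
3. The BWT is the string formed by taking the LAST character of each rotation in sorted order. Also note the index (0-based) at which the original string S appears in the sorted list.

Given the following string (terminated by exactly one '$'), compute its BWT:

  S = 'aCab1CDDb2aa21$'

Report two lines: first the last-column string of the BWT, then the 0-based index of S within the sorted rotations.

All 15 rotations (rotation i = S[i:]+S[:i]):
  rot[0] = aCab1CDDb2aa21$
  rot[1] = Cab1CDDb2aa21$a
  rot[2] = ab1CDDb2aa21$aC
  rot[3] = b1CDDb2aa21$aCa
  rot[4] = 1CDDb2aa21$aCab
  rot[5] = CDDb2aa21$aCab1
  rot[6] = DDb2aa21$aCab1C
  rot[7] = Db2aa21$aCab1CD
  rot[8] = b2aa21$aCab1CDD
  rot[9] = 2aa21$aCab1CDDb
  rot[10] = aa21$aCab1CDDb2
  rot[11] = a21$aCab1CDDb2a
  rot[12] = 21$aCab1CDDb2aa
  rot[13] = 1$aCab1CDDb2aa2
  rot[14] = $aCab1CDDb2aa21
Sorted (with $ < everything):
  sorted[0] = $aCab1CDDb2aa21  (last char: '1')
  sorted[1] = 1$aCab1CDDb2aa2  (last char: '2')
  sorted[2] = 1CDDb2aa21$aCab  (last char: 'b')
  sorted[3] = 21$aCab1CDDb2aa  (last char: 'a')
  sorted[4] = 2aa21$aCab1CDDb  (last char: 'b')
  sorted[5] = CDDb2aa21$aCab1  (last char: '1')
  sorted[6] = Cab1CDDb2aa21$a  (last char: 'a')
  sorted[7] = DDb2aa21$aCab1C  (last char: 'C')
  sorted[8] = Db2aa21$aCab1CD  (last char: 'D')
  sorted[9] = a21$aCab1CDDb2a  (last char: 'a')
  sorted[10] = aCab1CDDb2aa21$  (last char: '$')
  sorted[11] = aa21$aCab1CDDb2  (last char: '2')
  sorted[12] = ab1CDDb2aa21$aC  (last char: 'C')
  sorted[13] = b1CDDb2aa21$aCa  (last char: 'a')
  sorted[14] = b2aa21$aCab1CDD  (last char: 'D')
Last column: 12bab1aCDa$2CaD
Original string S is at sorted index 10

Answer: 12bab1aCDa$2CaD
10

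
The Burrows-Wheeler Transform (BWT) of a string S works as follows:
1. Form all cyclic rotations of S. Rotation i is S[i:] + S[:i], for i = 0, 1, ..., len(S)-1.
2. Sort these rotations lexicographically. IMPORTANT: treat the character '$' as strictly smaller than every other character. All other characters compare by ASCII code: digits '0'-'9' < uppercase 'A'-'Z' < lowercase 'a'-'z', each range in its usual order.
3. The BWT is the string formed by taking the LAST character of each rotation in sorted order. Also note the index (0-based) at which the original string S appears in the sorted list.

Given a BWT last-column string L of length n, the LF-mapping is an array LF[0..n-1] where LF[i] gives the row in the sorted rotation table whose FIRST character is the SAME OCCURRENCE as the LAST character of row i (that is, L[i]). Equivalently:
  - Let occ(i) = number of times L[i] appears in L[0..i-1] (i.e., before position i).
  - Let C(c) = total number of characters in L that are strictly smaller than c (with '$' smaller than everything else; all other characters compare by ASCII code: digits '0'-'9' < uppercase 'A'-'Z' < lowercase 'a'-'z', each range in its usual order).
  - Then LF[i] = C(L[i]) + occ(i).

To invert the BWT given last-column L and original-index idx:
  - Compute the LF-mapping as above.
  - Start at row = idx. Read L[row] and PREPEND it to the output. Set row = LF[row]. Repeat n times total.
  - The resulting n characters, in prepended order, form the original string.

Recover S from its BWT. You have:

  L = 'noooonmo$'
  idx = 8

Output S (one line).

Answer: ooomonon$

Derivation:
LF mapping: 2 4 5 6 7 3 1 8 0
Walk LF starting at row 8, prepending L[row]:
  step 1: row=8, L[8]='$', prepend. Next row=LF[8]=0
  step 2: row=0, L[0]='n', prepend. Next row=LF[0]=2
  step 3: row=2, L[2]='o', prepend. Next row=LF[2]=5
  step 4: row=5, L[5]='n', prepend. Next row=LF[5]=3
  step 5: row=3, L[3]='o', prepend. Next row=LF[3]=6
  step 6: row=6, L[6]='m', prepend. Next row=LF[6]=1
  step 7: row=1, L[1]='o', prepend. Next row=LF[1]=4
  step 8: row=4, L[4]='o', prepend. Next row=LF[4]=7
  step 9: row=7, L[7]='o', prepend. Next row=LF[7]=8
Reversed output: ooomonon$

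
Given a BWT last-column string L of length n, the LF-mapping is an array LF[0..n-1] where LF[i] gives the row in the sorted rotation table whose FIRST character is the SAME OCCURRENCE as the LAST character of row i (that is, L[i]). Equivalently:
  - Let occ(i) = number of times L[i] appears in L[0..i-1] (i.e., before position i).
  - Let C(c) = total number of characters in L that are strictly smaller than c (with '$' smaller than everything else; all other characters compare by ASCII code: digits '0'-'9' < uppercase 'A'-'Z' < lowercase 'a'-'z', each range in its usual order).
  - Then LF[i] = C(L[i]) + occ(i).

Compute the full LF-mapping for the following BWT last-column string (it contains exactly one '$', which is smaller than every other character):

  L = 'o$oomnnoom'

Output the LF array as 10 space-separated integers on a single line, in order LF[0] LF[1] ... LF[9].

Char counts: '$':1, 'm':2, 'n':2, 'o':5
C (first-col start): C('$')=0, C('m')=1, C('n')=3, C('o')=5
L[0]='o': occ=0, LF[0]=C('o')+0=5+0=5
L[1]='$': occ=0, LF[1]=C('$')+0=0+0=0
L[2]='o': occ=1, LF[2]=C('o')+1=5+1=6
L[3]='o': occ=2, LF[3]=C('o')+2=5+2=7
L[4]='m': occ=0, LF[4]=C('m')+0=1+0=1
L[5]='n': occ=0, LF[5]=C('n')+0=3+0=3
L[6]='n': occ=1, LF[6]=C('n')+1=3+1=4
L[7]='o': occ=3, LF[7]=C('o')+3=5+3=8
L[8]='o': occ=4, LF[8]=C('o')+4=5+4=9
L[9]='m': occ=1, LF[9]=C('m')+1=1+1=2

Answer: 5 0 6 7 1 3 4 8 9 2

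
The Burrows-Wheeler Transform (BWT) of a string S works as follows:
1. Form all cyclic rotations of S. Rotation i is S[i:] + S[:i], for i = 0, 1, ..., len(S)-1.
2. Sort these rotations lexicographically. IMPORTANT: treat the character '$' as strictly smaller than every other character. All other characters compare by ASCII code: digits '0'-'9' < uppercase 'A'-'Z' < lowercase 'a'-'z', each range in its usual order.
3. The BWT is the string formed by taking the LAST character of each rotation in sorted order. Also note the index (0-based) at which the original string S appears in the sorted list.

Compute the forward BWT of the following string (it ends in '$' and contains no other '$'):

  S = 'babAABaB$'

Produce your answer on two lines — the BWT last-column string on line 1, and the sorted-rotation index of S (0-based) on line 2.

Answer: BbAaABba$
8

Derivation:
All 9 rotations (rotation i = S[i:]+S[:i]):
  rot[0] = babAABaB$
  rot[1] = abAABaB$b
  rot[2] = bAABaB$ba
  rot[3] = AABaB$bab
  rot[4] = ABaB$babA
  rot[5] = BaB$babAA
  rot[6] = aB$babAAB
  rot[7] = B$babAABa
  rot[8] = $babAABaB
Sorted (with $ < everything):
  sorted[0] = $babAABaB  (last char: 'B')
  sorted[1] = AABaB$bab  (last char: 'b')
  sorted[2] = ABaB$babA  (last char: 'A')
  sorted[3] = B$babAABa  (last char: 'a')
  sorted[4] = BaB$babAA  (last char: 'A')
  sorted[5] = aB$babAAB  (last char: 'B')
  sorted[6] = abAABaB$b  (last char: 'b')
  sorted[7] = bAABaB$ba  (last char: 'a')
  sorted[8] = babAABaB$  (last char: '$')
Last column: BbAaABba$
Original string S is at sorted index 8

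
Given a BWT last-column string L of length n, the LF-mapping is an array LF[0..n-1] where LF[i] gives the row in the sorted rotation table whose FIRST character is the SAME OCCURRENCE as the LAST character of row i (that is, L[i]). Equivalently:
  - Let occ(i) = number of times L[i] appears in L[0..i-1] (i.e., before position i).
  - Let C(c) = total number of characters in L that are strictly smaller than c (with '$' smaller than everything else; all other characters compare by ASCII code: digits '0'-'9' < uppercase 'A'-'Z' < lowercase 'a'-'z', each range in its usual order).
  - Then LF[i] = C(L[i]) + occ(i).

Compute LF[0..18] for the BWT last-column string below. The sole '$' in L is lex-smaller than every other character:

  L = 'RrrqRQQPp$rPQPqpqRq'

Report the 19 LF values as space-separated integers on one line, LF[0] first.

Answer: 7 16 17 12 8 4 5 1 10 0 18 2 6 3 13 11 14 9 15

Derivation:
Char counts: '$':1, 'P':3, 'Q':3, 'R':3, 'p':2, 'q':4, 'r':3
C (first-col start): C('$')=0, C('P')=1, C('Q')=4, C('R')=7, C('p')=10, C('q')=12, C('r')=16
L[0]='R': occ=0, LF[0]=C('R')+0=7+0=7
L[1]='r': occ=0, LF[1]=C('r')+0=16+0=16
L[2]='r': occ=1, LF[2]=C('r')+1=16+1=17
L[3]='q': occ=0, LF[3]=C('q')+0=12+0=12
L[4]='R': occ=1, LF[4]=C('R')+1=7+1=8
L[5]='Q': occ=0, LF[5]=C('Q')+0=4+0=4
L[6]='Q': occ=1, LF[6]=C('Q')+1=4+1=5
L[7]='P': occ=0, LF[7]=C('P')+0=1+0=1
L[8]='p': occ=0, LF[8]=C('p')+0=10+0=10
L[9]='$': occ=0, LF[9]=C('$')+0=0+0=0
L[10]='r': occ=2, LF[10]=C('r')+2=16+2=18
L[11]='P': occ=1, LF[11]=C('P')+1=1+1=2
L[12]='Q': occ=2, LF[12]=C('Q')+2=4+2=6
L[13]='P': occ=2, LF[13]=C('P')+2=1+2=3
L[14]='q': occ=1, LF[14]=C('q')+1=12+1=13
L[15]='p': occ=1, LF[15]=C('p')+1=10+1=11
L[16]='q': occ=2, LF[16]=C('q')+2=12+2=14
L[17]='R': occ=2, LF[17]=C('R')+2=7+2=9
L[18]='q': occ=3, LF[18]=C('q')+3=12+3=15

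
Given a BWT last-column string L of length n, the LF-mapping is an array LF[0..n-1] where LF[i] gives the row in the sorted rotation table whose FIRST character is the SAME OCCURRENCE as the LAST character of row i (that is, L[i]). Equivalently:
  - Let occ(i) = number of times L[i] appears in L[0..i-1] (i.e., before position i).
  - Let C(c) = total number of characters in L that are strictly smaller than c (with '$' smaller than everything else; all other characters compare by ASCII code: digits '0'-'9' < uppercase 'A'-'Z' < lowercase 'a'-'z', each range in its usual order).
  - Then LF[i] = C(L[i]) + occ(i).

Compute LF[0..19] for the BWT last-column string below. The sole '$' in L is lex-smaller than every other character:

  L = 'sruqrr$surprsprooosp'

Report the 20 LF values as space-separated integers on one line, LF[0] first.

Char counts: '$':1, 'o':3, 'p':3, 'q':1, 'r':6, 's':4, 'u':2
C (first-col start): C('$')=0, C('o')=1, C('p')=4, C('q')=7, C('r')=8, C('s')=14, C('u')=18
L[0]='s': occ=0, LF[0]=C('s')+0=14+0=14
L[1]='r': occ=0, LF[1]=C('r')+0=8+0=8
L[2]='u': occ=0, LF[2]=C('u')+0=18+0=18
L[3]='q': occ=0, LF[3]=C('q')+0=7+0=7
L[4]='r': occ=1, LF[4]=C('r')+1=8+1=9
L[5]='r': occ=2, LF[5]=C('r')+2=8+2=10
L[6]='$': occ=0, LF[6]=C('$')+0=0+0=0
L[7]='s': occ=1, LF[7]=C('s')+1=14+1=15
L[8]='u': occ=1, LF[8]=C('u')+1=18+1=19
L[9]='r': occ=3, LF[9]=C('r')+3=8+3=11
L[10]='p': occ=0, LF[10]=C('p')+0=4+0=4
L[11]='r': occ=4, LF[11]=C('r')+4=8+4=12
L[12]='s': occ=2, LF[12]=C('s')+2=14+2=16
L[13]='p': occ=1, LF[13]=C('p')+1=4+1=5
L[14]='r': occ=5, LF[14]=C('r')+5=8+5=13
L[15]='o': occ=0, LF[15]=C('o')+0=1+0=1
L[16]='o': occ=1, LF[16]=C('o')+1=1+1=2
L[17]='o': occ=2, LF[17]=C('o')+2=1+2=3
L[18]='s': occ=3, LF[18]=C('s')+3=14+3=17
L[19]='p': occ=2, LF[19]=C('p')+2=4+2=6

Answer: 14 8 18 7 9 10 0 15 19 11 4 12 16 5 13 1 2 3 17 6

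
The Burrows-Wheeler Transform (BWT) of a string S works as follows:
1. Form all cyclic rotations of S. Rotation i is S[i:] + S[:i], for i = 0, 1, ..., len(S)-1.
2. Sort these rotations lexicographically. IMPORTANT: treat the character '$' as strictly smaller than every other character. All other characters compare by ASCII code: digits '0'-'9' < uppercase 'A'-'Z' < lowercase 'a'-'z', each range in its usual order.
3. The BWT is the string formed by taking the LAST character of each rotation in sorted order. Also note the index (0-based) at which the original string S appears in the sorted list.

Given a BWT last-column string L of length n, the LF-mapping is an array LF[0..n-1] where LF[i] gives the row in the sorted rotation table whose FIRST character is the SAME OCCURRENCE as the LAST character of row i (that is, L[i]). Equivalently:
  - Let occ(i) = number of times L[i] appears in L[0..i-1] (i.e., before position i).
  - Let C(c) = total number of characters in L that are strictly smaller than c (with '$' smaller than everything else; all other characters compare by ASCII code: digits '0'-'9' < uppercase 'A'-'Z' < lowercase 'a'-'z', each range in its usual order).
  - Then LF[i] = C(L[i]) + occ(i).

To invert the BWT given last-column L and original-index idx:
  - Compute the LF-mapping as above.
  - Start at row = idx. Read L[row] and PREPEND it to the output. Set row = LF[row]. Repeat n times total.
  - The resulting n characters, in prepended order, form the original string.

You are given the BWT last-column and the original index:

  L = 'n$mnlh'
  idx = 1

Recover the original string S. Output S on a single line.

LF mapping: 4 0 3 5 2 1
Walk LF starting at row 1, prepending L[row]:
  step 1: row=1, L[1]='$', prepend. Next row=LF[1]=0
  step 2: row=0, L[0]='n', prepend. Next row=LF[0]=4
  step 3: row=4, L[4]='l', prepend. Next row=LF[4]=2
  step 4: row=2, L[2]='m', prepend. Next row=LF[2]=3
  step 5: row=3, L[3]='n', prepend. Next row=LF[3]=5
  step 6: row=5, L[5]='h', prepend. Next row=LF[5]=1
Reversed output: hnmln$

Answer: hnmln$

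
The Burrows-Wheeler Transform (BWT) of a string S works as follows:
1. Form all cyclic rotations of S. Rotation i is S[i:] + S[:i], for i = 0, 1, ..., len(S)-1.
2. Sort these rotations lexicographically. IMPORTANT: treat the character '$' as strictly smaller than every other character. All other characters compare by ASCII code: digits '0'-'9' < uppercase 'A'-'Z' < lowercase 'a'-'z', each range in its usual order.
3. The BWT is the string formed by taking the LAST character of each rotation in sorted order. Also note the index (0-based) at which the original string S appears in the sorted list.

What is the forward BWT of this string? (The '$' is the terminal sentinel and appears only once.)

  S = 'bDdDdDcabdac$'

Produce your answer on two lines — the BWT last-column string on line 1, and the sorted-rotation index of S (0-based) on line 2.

Answer: cddbcd$aaDDDb
6

Derivation:
All 13 rotations (rotation i = S[i:]+S[:i]):
  rot[0] = bDdDdDcabdac$
  rot[1] = DdDdDcabdac$b
  rot[2] = dDdDcabdac$bD
  rot[3] = DdDcabdac$bDd
  rot[4] = dDcabdac$bDdD
  rot[5] = Dcabdac$bDdDd
  rot[6] = cabdac$bDdDdD
  rot[7] = abdac$bDdDdDc
  rot[8] = bdac$bDdDdDca
  rot[9] = dac$bDdDdDcab
  rot[10] = ac$bDdDdDcabd
  rot[11] = c$bDdDdDcabda
  rot[12] = $bDdDdDcabdac
Sorted (with $ < everything):
  sorted[0] = $bDdDdDcabdac  (last char: 'c')
  sorted[1] = Dcabdac$bDdDd  (last char: 'd')
  sorted[2] = DdDcabdac$bDd  (last char: 'd')
  sorted[3] = DdDdDcabdac$b  (last char: 'b')
  sorted[4] = abdac$bDdDdDc  (last char: 'c')
  sorted[5] = ac$bDdDdDcabd  (last char: 'd')
  sorted[6] = bDdDdDcabdac$  (last char: '$')
  sorted[7] = bdac$bDdDdDca  (last char: 'a')
  sorted[8] = c$bDdDdDcabda  (last char: 'a')
  sorted[9] = cabdac$bDdDdD  (last char: 'D')
  sorted[10] = dDcabdac$bDdD  (last char: 'D')
  sorted[11] = dDdDcabdac$bD  (last char: 'D')
  sorted[12] = dac$bDdDdDcab  (last char: 'b')
Last column: cddbcd$aaDDDb
Original string S is at sorted index 6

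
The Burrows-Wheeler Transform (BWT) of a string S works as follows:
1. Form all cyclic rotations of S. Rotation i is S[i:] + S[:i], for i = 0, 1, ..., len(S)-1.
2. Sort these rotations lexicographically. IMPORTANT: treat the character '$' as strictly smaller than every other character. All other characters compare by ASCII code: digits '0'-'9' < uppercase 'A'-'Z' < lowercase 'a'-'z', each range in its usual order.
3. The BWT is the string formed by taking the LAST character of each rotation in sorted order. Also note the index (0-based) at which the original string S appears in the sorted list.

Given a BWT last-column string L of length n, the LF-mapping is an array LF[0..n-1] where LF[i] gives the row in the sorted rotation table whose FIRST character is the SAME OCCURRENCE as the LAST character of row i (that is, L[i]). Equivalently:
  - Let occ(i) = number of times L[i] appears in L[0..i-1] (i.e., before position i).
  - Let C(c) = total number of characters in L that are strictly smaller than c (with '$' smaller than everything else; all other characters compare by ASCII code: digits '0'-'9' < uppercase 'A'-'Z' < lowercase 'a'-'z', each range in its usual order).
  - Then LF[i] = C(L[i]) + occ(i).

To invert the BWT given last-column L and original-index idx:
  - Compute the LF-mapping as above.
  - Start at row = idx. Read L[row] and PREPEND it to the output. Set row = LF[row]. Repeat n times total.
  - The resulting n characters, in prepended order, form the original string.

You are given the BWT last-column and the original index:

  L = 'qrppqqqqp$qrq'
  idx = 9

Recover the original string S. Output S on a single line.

Answer: qqrrpppqqqqq$

Derivation:
LF mapping: 4 11 1 2 5 6 7 8 3 0 9 12 10
Walk LF starting at row 9, prepending L[row]:
  step 1: row=9, L[9]='$', prepend. Next row=LF[9]=0
  step 2: row=0, L[0]='q', prepend. Next row=LF[0]=4
  step 3: row=4, L[4]='q', prepend. Next row=LF[4]=5
  step 4: row=5, L[5]='q', prepend. Next row=LF[5]=6
  step 5: row=6, L[6]='q', prepend. Next row=LF[6]=7
  step 6: row=7, L[7]='q', prepend. Next row=LF[7]=8
  step 7: row=8, L[8]='p', prepend. Next row=LF[8]=3
  step 8: row=3, L[3]='p', prepend. Next row=LF[3]=2
  step 9: row=2, L[2]='p', prepend. Next row=LF[2]=1
  step 10: row=1, L[1]='r', prepend. Next row=LF[1]=11
  step 11: row=11, L[11]='r', prepend. Next row=LF[11]=12
  step 12: row=12, L[12]='q', prepend. Next row=LF[12]=10
  step 13: row=10, L[10]='q', prepend. Next row=LF[10]=9
Reversed output: qqrrpppqqqqq$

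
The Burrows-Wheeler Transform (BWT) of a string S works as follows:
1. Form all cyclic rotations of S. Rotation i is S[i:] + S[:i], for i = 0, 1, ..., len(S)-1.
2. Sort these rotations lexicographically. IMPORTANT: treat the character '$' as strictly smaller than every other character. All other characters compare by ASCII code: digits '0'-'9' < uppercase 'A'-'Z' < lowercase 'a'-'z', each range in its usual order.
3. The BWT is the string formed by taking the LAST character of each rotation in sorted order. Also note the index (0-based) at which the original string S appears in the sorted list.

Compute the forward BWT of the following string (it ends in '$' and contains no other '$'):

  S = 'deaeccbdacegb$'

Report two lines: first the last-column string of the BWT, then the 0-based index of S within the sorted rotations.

Answer: bdegcceab$dace
9

Derivation:
All 14 rotations (rotation i = S[i:]+S[:i]):
  rot[0] = deaeccbdacegb$
  rot[1] = eaeccbdacegb$d
  rot[2] = aeccbdacegb$de
  rot[3] = eccbdacegb$dea
  rot[4] = ccbdacegb$deae
  rot[5] = cbdacegb$deaec
  rot[6] = bdacegb$deaecc
  rot[7] = dacegb$deaeccb
  rot[8] = acegb$deaeccbd
  rot[9] = cegb$deaeccbda
  rot[10] = egb$deaeccbdac
  rot[11] = gb$deaeccbdace
  rot[12] = b$deaeccbdaceg
  rot[13] = $deaeccbdacegb
Sorted (with $ < everything):
  sorted[0] = $deaeccbdacegb  (last char: 'b')
  sorted[1] = acegb$deaeccbd  (last char: 'd')
  sorted[2] = aeccbdacegb$de  (last char: 'e')
  sorted[3] = b$deaeccbdaceg  (last char: 'g')
  sorted[4] = bdacegb$deaecc  (last char: 'c')
  sorted[5] = cbdacegb$deaec  (last char: 'c')
  sorted[6] = ccbdacegb$deae  (last char: 'e')
  sorted[7] = cegb$deaeccbda  (last char: 'a')
  sorted[8] = dacegb$deaeccb  (last char: 'b')
  sorted[9] = deaeccbdacegb$  (last char: '$')
  sorted[10] = eaeccbdacegb$d  (last char: 'd')
  sorted[11] = eccbdacegb$dea  (last char: 'a')
  sorted[12] = egb$deaeccbdac  (last char: 'c')
  sorted[13] = gb$deaeccbdace  (last char: 'e')
Last column: bdegcceab$dace
Original string S is at sorted index 9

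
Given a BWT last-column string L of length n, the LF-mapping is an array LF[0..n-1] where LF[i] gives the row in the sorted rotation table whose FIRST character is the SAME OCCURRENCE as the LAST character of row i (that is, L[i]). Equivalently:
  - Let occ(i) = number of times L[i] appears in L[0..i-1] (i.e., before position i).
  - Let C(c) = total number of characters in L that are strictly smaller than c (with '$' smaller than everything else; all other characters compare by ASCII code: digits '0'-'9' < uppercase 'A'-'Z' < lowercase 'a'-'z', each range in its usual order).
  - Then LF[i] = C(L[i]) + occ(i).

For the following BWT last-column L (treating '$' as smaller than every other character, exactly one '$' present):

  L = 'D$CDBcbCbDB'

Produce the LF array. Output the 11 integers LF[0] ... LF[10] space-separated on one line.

Answer: 5 0 3 6 1 10 8 4 9 7 2

Derivation:
Char counts: '$':1, 'B':2, 'C':2, 'D':3, 'b':2, 'c':1
C (first-col start): C('$')=0, C('B')=1, C('C')=3, C('D')=5, C('b')=8, C('c')=10
L[0]='D': occ=0, LF[0]=C('D')+0=5+0=5
L[1]='$': occ=0, LF[1]=C('$')+0=0+0=0
L[2]='C': occ=0, LF[2]=C('C')+0=3+0=3
L[3]='D': occ=1, LF[3]=C('D')+1=5+1=6
L[4]='B': occ=0, LF[4]=C('B')+0=1+0=1
L[5]='c': occ=0, LF[5]=C('c')+0=10+0=10
L[6]='b': occ=0, LF[6]=C('b')+0=8+0=8
L[7]='C': occ=1, LF[7]=C('C')+1=3+1=4
L[8]='b': occ=1, LF[8]=C('b')+1=8+1=9
L[9]='D': occ=2, LF[9]=C('D')+2=5+2=7
L[10]='B': occ=1, LF[10]=C('B')+1=1+1=2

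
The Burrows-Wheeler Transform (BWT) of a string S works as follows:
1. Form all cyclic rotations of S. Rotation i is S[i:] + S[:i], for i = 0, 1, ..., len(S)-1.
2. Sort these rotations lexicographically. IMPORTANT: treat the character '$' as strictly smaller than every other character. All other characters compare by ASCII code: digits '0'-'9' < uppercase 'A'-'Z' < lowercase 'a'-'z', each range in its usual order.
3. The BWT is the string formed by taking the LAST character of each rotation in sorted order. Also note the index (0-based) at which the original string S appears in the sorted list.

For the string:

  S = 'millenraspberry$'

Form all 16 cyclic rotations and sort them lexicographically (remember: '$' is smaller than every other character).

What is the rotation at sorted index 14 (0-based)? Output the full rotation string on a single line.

Answer: spberry$millenra

Derivation:
All 16 rotations (rotation i = S[i:]+S[:i]):
  rot[0] = millenraspberry$
  rot[1] = illenraspberry$m
  rot[2] = llenraspberry$mi
  rot[3] = lenraspberry$mil
  rot[4] = enraspberry$mill
  rot[5] = nraspberry$mille
  rot[6] = raspberry$millen
  rot[7] = aspberry$millenr
  rot[8] = spberry$millenra
  rot[9] = pberry$millenras
  rot[10] = berry$millenrasp
  rot[11] = erry$millenraspb
  rot[12] = rry$millenraspbe
  rot[13] = ry$millenraspber
  rot[14] = y$millenraspberr
  rot[15] = $millenraspberry
Sorted (with $ < everything):
  sorted[0] = $millenraspberry
  sorted[1] = aspberry$millenr
  sorted[2] = berry$millenrasp
  sorted[3] = enraspberry$mill
  sorted[4] = erry$millenraspb
  sorted[5] = illenraspberry$m
  sorted[6] = lenraspberry$mil
  sorted[7] = llenraspberry$mi
  sorted[8] = millenraspberry$
  sorted[9] = nraspberry$mille
  sorted[10] = pberry$millenras
  sorted[11] = raspberry$millen
  sorted[12] = rry$millenraspbe
  sorted[13] = ry$millenraspber
  sorted[14] = spberry$millenra
  sorted[15] = y$millenraspberr
sorted[14] = spberry$millenra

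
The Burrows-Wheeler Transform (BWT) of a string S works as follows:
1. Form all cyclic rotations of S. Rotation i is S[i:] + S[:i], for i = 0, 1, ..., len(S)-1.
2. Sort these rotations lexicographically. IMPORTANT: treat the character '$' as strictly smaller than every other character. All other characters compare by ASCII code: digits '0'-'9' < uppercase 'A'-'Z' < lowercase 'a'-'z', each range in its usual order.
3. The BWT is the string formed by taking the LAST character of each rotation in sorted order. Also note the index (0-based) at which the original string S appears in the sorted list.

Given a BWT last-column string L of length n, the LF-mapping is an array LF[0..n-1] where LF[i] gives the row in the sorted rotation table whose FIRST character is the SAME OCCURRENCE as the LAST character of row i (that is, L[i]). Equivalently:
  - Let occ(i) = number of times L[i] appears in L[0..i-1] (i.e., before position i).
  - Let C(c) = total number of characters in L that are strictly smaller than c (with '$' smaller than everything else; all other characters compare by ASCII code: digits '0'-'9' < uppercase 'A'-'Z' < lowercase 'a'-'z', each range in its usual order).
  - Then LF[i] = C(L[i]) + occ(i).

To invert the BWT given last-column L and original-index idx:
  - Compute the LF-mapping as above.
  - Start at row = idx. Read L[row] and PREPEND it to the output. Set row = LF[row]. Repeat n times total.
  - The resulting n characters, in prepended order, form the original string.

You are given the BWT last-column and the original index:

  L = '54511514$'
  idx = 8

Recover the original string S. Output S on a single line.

LF mapping: 6 4 7 1 2 8 3 5 0
Walk LF starting at row 8, prepending L[row]:
  step 1: row=8, L[8]='$', prepend. Next row=LF[8]=0
  step 2: row=0, L[0]='5', prepend. Next row=LF[0]=6
  step 3: row=6, L[6]='1', prepend. Next row=LF[6]=3
  step 4: row=3, L[3]='1', prepend. Next row=LF[3]=1
  step 5: row=1, L[1]='4', prepend. Next row=LF[1]=4
  step 6: row=4, L[4]='1', prepend. Next row=LF[4]=2
  step 7: row=2, L[2]='5', prepend. Next row=LF[2]=7
  step 8: row=7, L[7]='4', prepend. Next row=LF[7]=5
  step 9: row=5, L[5]='5', prepend. Next row=LF[5]=8
Reversed output: 54514115$

Answer: 54514115$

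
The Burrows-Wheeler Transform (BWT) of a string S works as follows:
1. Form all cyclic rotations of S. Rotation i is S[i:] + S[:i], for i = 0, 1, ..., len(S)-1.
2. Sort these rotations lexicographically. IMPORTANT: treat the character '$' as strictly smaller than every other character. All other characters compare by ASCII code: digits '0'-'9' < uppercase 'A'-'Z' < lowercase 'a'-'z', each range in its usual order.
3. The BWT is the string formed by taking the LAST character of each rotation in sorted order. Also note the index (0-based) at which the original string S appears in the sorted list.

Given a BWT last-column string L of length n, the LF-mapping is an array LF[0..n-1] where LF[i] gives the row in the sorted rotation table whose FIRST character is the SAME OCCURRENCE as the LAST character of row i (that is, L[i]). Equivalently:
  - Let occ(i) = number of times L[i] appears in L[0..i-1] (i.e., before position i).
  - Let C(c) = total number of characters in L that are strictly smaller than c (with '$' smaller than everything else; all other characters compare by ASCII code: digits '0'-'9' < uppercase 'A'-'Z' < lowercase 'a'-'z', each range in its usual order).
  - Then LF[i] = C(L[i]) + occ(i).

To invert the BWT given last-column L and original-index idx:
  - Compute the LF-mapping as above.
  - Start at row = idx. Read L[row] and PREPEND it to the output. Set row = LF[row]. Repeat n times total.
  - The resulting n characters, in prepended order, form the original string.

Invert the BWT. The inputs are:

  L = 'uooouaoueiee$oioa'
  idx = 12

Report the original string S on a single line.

LF mapping: 14 8 9 10 15 1 11 16 3 6 4 5 0 12 7 13 2
Walk LF starting at row 12, prepending L[row]:
  step 1: row=12, L[12]='$', prepend. Next row=LF[12]=0
  step 2: row=0, L[0]='u', prepend. Next row=LF[0]=14
  step 3: row=14, L[14]='i', prepend. Next row=LF[14]=7
  step 4: row=7, L[7]='u', prepend. Next row=LF[7]=16
  step 5: row=16, L[16]='a', prepend. Next row=LF[16]=2
  step 6: row=2, L[2]='o', prepend. Next row=LF[2]=9
  step 7: row=9, L[9]='i', prepend. Next row=LF[9]=6
  step 8: row=6, L[6]='o', prepend. Next row=LF[6]=11
  step 9: row=11, L[11]='e', prepend. Next row=LF[11]=5
  step 10: row=5, L[5]='a', prepend. Next row=LF[5]=1
  step 11: row=1, L[1]='o', prepend. Next row=LF[1]=8
  step 12: row=8, L[8]='e', prepend. Next row=LF[8]=3
  step 13: row=3, L[3]='o', prepend. Next row=LF[3]=10
  step 14: row=10, L[10]='e', prepend. Next row=LF[10]=4
  step 15: row=4, L[4]='u', prepend. Next row=LF[4]=15
  step 16: row=15, L[15]='o', prepend. Next row=LF[15]=13
  step 17: row=13, L[13]='o', prepend. Next row=LF[13]=12
Reversed output: ooueoeoaeoioauiu$

Answer: ooueoeoaeoioauiu$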